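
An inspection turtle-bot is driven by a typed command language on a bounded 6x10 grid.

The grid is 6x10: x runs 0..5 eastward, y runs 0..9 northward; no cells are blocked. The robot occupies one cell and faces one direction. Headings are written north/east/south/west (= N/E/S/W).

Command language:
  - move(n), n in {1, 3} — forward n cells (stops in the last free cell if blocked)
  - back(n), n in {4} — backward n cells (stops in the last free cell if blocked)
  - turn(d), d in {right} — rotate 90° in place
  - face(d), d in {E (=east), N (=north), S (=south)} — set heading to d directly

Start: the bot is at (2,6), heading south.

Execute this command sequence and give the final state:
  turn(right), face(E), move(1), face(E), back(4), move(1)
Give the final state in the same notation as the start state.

at (1,6), heading east

begin: at (2,6), heading south
1. turn(right) → at (2,6), heading west
2. face(E) → at (2,6), heading east
3. move(1) → at (3,6), heading east
4. face(E) → at (3,6), heading east
5. back(4) → at (0,6), heading east
6. move(1) → at (1,6), heading east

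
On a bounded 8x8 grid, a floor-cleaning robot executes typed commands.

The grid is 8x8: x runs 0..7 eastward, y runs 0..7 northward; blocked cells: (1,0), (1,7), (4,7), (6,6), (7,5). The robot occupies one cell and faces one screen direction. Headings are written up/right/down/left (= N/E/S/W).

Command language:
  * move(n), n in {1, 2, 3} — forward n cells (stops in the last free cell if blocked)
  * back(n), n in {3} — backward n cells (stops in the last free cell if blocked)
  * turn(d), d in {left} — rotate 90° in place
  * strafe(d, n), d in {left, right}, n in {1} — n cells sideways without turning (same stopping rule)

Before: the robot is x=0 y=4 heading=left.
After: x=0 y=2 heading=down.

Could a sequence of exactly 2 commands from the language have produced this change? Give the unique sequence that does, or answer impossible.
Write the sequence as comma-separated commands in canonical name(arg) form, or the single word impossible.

turn(left), move(2)

key: cell and facing (now S) both changed — the 2 commands mix motion and turning
start: x=0 y=4 heading=left
step 1 (turn(left)): x=0 y=4 heading=down
step 2 (move(2)): x=0 y=2 heading=down
uniquely the one of 49 2-step routes that fits.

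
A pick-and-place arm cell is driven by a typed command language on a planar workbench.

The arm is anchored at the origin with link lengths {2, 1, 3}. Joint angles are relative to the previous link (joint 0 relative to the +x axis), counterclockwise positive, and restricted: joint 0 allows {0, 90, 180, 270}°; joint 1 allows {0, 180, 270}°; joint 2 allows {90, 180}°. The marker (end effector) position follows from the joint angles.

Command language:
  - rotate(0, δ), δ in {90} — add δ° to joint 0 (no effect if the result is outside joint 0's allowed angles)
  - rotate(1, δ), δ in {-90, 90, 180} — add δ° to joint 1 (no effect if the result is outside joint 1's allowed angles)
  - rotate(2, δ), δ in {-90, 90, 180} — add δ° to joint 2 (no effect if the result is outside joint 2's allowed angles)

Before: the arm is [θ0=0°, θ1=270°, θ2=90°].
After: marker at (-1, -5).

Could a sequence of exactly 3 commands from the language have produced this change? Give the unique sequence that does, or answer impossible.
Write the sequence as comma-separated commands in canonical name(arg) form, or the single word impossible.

rotate(0, 90), rotate(0, 90), rotate(0, 90)

t0: [θ0=0°, θ1=270°, θ2=90°]
t=1 rotate(0, 90) ⇒ [θ0=90°, θ1=270°, θ2=90°]
t=2 rotate(0, 90) ⇒ [θ0=180°, θ1=270°, θ2=90°]
t=3 rotate(0, 90) ⇒ [θ0=270°, θ1=270°, θ2=90°]
no other 3-command option fits: unique.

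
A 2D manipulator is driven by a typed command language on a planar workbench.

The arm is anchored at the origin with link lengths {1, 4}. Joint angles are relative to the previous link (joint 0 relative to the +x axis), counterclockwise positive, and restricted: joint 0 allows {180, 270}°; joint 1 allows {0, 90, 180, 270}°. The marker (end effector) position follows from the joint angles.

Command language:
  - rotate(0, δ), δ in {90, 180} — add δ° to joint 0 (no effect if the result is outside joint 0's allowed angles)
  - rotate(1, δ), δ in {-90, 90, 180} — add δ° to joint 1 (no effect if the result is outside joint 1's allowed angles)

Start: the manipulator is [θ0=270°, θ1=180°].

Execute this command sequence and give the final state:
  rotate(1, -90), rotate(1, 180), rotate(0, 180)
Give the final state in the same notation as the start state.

start: [θ0=270°, θ1=180°]
[1] after rotate(1, -90): [θ0=270°, θ1=90°]
[2] after rotate(1, 180): [θ0=270°, θ1=270°]
[3] after rotate(0, 180): [θ0=270°, θ1=270°]

[θ0=270°, θ1=270°]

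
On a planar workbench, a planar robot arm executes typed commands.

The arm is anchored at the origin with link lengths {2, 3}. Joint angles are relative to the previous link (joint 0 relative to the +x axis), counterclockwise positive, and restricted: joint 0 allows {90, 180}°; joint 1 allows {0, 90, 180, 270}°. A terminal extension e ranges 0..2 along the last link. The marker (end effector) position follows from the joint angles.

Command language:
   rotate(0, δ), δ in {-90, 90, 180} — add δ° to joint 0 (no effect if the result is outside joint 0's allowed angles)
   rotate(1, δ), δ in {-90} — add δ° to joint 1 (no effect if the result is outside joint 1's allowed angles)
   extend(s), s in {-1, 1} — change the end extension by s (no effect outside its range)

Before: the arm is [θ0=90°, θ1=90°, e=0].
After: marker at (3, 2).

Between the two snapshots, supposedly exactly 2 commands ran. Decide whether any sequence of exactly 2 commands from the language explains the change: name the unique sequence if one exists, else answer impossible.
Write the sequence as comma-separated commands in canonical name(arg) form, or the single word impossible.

rotate(1, -90), rotate(1, -90)

start: [θ0=90°, θ1=90°, e=0]
1. rotate(1, -90) → [θ0=90°, θ1=0°, e=0]
2. rotate(1, -90) → [θ0=90°, θ1=270°, e=0]
no other 2-command option fits: unique.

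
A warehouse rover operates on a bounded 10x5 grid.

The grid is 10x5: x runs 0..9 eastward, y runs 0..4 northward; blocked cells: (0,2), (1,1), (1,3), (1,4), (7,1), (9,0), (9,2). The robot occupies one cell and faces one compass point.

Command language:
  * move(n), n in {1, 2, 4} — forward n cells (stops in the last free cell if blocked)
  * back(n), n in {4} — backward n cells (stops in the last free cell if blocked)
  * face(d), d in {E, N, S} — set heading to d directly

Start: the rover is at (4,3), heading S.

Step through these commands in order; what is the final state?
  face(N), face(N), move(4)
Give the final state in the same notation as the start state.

initial: at (4,3), heading S
step 1 (face(N)): at (4,3), heading N
step 2 (face(N)): at (4,3), heading N
step 3 (move(4)): at (4,4), heading N

at (4,4), heading N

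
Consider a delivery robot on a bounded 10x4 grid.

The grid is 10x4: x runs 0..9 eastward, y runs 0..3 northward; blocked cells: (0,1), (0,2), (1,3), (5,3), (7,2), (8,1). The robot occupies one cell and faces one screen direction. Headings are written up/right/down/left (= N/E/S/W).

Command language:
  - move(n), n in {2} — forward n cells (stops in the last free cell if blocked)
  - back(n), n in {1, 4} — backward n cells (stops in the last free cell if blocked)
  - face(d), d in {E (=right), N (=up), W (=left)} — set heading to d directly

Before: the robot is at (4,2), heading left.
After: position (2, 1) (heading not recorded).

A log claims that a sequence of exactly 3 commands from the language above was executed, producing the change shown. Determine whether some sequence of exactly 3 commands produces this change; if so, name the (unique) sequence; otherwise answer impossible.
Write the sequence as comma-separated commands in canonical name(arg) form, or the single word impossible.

move(2), face(N), back(1)

key: running back(1) before move(2) would end elsewhere — order is forced
begin: at (4,2), heading left
t=1 move(2) ⇒ at (2,2), heading left
t=2 face(N) ⇒ at (2,2), heading up
t=3 back(1) ⇒ at (2,1), heading up
all 216 alternatives checked — unique.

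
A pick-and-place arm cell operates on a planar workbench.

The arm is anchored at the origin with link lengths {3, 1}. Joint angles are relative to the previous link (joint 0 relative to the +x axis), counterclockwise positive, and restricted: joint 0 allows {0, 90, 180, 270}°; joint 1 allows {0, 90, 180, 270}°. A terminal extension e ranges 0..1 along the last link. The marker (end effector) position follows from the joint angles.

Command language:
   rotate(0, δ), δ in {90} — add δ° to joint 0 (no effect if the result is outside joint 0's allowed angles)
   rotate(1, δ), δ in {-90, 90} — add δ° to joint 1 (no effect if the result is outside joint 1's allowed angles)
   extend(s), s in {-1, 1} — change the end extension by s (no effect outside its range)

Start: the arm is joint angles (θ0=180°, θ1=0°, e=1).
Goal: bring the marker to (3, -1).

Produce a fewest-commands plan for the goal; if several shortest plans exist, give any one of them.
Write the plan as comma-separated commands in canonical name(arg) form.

from: joint angles (θ0=180°, θ1=0°, e=1)
[1] after extend(-1): joint angles (θ0=180°, θ1=0°, e=0)
[2] after rotate(1, -90): joint angles (θ0=180°, θ1=270°, e=0)
[3] after rotate(0, 90): joint angles (θ0=270°, θ1=270°, e=0)
[4] after rotate(0, 90): joint angles (θ0=0°, θ1=270°, e=0)
shorter routes all fall short; 4 is best.

extend(-1), rotate(1, -90), rotate(0, 90), rotate(0, 90)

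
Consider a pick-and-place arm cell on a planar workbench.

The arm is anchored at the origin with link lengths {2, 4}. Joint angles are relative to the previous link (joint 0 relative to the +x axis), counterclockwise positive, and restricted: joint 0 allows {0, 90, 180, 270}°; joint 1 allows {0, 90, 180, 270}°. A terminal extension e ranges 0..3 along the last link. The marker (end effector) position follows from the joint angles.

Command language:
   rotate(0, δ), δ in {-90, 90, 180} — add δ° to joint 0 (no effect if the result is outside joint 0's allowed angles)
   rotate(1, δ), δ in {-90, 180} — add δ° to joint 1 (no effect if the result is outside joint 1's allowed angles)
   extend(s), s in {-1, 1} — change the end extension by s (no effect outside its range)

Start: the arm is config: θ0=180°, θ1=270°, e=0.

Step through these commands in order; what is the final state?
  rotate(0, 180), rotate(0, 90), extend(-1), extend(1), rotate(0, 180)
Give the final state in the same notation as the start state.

config: θ0=270°, θ1=270°, e=1

begin: config: θ0=180°, θ1=270°, e=0
[1] after rotate(0, 180): config: θ0=0°, θ1=270°, e=0
[2] after rotate(0, 90): config: θ0=90°, θ1=270°, e=0
[3] after extend(-1): config: θ0=90°, θ1=270°, e=0
[4] after extend(1): config: θ0=90°, θ1=270°, e=1
[5] after rotate(0, 180): config: θ0=270°, θ1=270°, e=1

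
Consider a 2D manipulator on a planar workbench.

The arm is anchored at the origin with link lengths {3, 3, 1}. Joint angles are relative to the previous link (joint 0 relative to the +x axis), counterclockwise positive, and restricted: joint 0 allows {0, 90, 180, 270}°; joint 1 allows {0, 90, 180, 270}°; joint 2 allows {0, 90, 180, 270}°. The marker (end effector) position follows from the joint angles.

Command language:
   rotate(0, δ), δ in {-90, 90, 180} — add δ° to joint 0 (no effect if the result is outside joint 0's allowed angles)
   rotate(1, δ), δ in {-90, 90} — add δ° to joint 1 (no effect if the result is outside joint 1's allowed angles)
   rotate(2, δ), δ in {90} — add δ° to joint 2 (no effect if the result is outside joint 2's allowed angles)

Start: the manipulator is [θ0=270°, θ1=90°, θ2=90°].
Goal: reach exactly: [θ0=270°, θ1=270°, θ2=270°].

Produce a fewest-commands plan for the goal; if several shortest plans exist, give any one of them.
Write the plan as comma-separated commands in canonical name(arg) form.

t0: [θ0=270°, θ1=90°, θ2=90°]
step 1 (rotate(1, -90)): [θ0=270°, θ1=0°, θ2=90°]
step 2 (rotate(1, -90)): [θ0=270°, θ1=270°, θ2=90°]
step 3 (rotate(2, 90)): [θ0=270°, θ1=270°, θ2=180°]
step 4 (rotate(2, 90)): [θ0=270°, θ1=270°, θ2=270°]
no 3-step plan works, so 4 is optimal.

rotate(1, -90), rotate(1, -90), rotate(2, 90), rotate(2, 90)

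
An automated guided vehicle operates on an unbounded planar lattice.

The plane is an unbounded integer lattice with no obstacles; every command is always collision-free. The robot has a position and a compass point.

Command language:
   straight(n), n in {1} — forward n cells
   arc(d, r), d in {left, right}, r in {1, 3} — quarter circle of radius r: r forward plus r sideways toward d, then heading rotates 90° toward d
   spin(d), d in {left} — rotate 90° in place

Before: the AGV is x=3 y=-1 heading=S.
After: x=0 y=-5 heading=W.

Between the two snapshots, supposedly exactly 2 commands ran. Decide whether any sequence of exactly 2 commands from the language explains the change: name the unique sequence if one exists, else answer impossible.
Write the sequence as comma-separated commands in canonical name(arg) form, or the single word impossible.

straight(1), arc(right, 3)

key: cell and facing (now W) both changed — the 2 commands mix motion and turning
start: x=3 y=-1 heading=S
1. straight(1) → x=3 y=-2 heading=S
2. arc(right, 3) → x=0 y=-5 heading=W
uniquely the one of 36 2-step routes that fits.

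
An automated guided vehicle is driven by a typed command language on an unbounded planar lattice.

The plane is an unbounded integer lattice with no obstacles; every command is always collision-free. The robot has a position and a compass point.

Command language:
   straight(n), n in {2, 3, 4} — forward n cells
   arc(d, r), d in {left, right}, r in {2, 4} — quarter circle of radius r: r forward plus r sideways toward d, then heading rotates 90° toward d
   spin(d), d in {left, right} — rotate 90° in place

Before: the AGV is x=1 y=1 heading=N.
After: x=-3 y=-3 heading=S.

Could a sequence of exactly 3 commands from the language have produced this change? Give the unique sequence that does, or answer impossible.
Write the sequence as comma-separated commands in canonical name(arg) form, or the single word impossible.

key: cell and facing (now S) both changed — the 3 commands mix motion and turning
begin: x=1 y=1 heading=N
1. arc(left, 2) → x=-1 y=3 heading=W
2. arc(left, 2) → x=-3 y=1 heading=S
3. straight(4) → x=-3 y=-3 heading=S
no other 3-command option fits: unique.

arc(left, 2), arc(left, 2), straight(4)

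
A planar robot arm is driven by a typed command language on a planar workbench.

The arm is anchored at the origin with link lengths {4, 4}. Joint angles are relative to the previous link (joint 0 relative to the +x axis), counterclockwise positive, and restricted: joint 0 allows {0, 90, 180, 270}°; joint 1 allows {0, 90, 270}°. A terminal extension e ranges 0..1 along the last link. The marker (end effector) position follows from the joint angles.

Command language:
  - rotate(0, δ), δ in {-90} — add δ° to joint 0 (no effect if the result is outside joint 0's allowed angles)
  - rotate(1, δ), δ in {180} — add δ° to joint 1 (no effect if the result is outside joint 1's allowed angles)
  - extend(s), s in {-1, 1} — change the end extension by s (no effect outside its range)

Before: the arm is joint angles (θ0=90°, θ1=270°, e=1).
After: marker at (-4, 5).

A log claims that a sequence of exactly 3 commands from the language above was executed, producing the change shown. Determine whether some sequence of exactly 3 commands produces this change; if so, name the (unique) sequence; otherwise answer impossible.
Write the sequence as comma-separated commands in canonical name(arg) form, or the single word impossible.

rotate(0, -90), rotate(0, -90), rotate(0, -90)

begin: joint angles (θ0=90°, θ1=270°, e=1)
step 1 (rotate(0, -90)): joint angles (θ0=0°, θ1=270°, e=1)
step 2 (rotate(0, -90)): joint angles (θ0=270°, θ1=270°, e=1)
step 3 (rotate(0, -90)): joint angles (θ0=180°, θ1=270°, e=1)
uniquely the one of 64 3-step routes that fits.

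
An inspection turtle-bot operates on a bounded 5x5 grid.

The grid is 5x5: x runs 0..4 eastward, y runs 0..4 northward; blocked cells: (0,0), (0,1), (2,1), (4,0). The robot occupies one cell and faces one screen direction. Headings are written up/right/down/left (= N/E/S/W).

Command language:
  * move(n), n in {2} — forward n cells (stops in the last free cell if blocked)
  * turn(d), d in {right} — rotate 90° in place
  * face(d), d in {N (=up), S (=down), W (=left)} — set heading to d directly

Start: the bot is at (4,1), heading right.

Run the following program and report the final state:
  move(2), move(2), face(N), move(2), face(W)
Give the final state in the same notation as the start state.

at (4,3), heading left

from: at (4,1), heading right
t=1 move(2) ⇒ at (4,1), heading right
t=2 move(2) ⇒ at (4,1), heading right
t=3 face(N) ⇒ at (4,1), heading up
t=4 move(2) ⇒ at (4,3), heading up
t=5 face(W) ⇒ at (4,3), heading left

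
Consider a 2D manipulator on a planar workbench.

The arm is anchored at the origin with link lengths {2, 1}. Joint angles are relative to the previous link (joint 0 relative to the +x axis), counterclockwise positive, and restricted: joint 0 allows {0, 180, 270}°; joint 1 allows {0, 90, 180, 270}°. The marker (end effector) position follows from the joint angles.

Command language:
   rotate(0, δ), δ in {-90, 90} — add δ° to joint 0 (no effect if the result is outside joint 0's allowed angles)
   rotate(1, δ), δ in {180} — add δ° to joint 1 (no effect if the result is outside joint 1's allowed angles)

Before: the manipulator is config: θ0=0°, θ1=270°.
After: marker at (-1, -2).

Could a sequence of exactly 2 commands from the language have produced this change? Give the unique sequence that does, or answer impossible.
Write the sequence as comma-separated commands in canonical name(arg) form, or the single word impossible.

rotate(0, 90), rotate(0, -90)

key: running rotate(0, -90) before rotate(0, 90) would end elsewhere — order is forced
t0: config: θ0=0°, θ1=270°
t=1 rotate(0, 90) ⇒ config: θ0=0°, θ1=270°
t=2 rotate(0, -90) ⇒ config: θ0=270°, θ1=270°
no other 2-command option fits: unique.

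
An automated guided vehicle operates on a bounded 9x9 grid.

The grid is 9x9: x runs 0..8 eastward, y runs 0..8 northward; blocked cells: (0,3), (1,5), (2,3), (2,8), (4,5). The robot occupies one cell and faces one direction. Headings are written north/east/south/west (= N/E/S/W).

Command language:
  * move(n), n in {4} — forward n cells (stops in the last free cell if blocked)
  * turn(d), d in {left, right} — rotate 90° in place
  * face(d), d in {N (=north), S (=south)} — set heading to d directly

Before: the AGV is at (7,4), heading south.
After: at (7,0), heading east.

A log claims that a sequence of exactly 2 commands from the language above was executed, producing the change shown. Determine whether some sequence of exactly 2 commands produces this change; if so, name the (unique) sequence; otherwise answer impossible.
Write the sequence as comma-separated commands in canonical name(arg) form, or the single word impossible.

move(4), turn(left)

key: order matters: swapping move(4) and turn(left) lands elsewhere
initial: at (7,4), heading south
[1] after move(4): at (7,0), heading south
[2] after turn(left): at (7,0), heading east
no rival 2-sequence matches.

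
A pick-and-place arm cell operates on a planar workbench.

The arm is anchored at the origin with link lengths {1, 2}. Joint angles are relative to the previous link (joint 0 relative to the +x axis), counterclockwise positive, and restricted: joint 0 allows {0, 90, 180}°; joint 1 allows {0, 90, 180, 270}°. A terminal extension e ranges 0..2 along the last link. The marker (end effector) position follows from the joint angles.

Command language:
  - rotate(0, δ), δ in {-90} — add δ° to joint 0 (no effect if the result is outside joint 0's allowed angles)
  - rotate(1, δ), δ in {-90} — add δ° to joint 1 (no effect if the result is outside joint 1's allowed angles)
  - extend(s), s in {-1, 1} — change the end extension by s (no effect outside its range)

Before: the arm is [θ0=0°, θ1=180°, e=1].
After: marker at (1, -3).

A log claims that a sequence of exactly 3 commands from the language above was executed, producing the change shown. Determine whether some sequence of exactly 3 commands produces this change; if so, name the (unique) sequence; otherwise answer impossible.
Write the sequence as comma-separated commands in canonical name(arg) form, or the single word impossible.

initial: [θ0=0°, θ1=180°, e=1]
[1] after rotate(1, -90): [θ0=0°, θ1=90°, e=1]
[2] after rotate(1, -90): [θ0=0°, θ1=0°, e=1]
[3] after rotate(1, -90): [θ0=0°, θ1=270°, e=1]
all 64 alternatives checked — unique.

rotate(1, -90), rotate(1, -90), rotate(1, -90)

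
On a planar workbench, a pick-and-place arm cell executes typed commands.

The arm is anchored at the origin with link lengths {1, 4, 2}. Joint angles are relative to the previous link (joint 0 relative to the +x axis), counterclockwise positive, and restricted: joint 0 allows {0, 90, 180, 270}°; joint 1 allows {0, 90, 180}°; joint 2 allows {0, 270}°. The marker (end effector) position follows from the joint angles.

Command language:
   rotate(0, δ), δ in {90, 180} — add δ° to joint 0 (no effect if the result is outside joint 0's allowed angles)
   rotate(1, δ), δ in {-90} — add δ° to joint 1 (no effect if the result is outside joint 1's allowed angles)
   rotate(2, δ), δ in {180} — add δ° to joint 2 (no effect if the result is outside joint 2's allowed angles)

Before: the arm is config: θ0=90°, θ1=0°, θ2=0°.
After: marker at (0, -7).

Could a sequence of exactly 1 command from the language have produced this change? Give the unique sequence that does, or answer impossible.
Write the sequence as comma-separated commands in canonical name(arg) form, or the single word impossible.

rotate(0, 180)

start: config: θ0=90°, θ1=0°, θ2=0°
1. rotate(0, 180) → config: θ0=270°, θ1=0°, θ2=0°
no rival 1-sequence matches.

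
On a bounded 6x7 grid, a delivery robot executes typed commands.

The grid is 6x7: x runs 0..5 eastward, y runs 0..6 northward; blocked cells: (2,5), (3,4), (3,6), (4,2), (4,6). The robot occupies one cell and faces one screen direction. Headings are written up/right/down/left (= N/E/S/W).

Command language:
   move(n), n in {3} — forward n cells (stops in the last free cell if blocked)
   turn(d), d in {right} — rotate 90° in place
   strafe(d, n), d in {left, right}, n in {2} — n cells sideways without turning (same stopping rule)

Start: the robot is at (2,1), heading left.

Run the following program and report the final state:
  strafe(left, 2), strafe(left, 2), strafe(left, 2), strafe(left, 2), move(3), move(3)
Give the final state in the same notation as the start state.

at (0,0), heading left

begin: at (2,1), heading left
t=1 strafe(left, 2) ⇒ at (2,0), heading left
t=2 strafe(left, 2) ⇒ at (2,0), heading left
t=3 strafe(left, 2) ⇒ at (2,0), heading left
t=4 strafe(left, 2) ⇒ at (2,0), heading left
t=5 move(3) ⇒ at (0,0), heading left
t=6 move(3) ⇒ at (0,0), heading left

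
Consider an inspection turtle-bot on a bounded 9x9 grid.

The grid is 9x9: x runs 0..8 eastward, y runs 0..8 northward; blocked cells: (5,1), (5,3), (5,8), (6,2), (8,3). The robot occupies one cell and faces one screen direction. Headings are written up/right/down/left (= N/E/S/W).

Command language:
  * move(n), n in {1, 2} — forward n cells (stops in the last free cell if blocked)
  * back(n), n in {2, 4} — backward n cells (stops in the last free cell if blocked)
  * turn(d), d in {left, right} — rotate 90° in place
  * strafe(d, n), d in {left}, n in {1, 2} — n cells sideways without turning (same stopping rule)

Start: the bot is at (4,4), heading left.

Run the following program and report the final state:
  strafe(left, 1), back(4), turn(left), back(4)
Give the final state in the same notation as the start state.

initial: at (4,4), heading left
1. strafe(left, 1) → at (4,3), heading left
2. back(4) → at (4,3), heading left
3. turn(left) → at (4,3), heading down
4. back(4) → at (4,7), heading down

at (4,7), heading down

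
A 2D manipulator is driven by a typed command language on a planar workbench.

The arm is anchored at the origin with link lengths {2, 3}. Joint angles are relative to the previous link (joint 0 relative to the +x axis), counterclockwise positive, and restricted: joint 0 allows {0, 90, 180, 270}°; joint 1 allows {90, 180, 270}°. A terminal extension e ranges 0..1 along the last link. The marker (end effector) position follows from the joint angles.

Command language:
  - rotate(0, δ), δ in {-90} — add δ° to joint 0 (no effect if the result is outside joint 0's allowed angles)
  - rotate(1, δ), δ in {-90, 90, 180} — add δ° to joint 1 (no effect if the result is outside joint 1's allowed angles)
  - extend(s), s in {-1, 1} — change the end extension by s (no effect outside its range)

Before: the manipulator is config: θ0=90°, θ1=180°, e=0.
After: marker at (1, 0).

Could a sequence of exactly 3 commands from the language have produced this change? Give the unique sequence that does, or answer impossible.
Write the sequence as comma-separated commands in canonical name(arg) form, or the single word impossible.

rotate(0, -90), rotate(0, -90), rotate(0, -90)

t0: config: θ0=90°, θ1=180°, e=0
[1] after rotate(0, -90): config: θ0=0°, θ1=180°, e=0
[2] after rotate(0, -90): config: θ0=270°, θ1=180°, e=0
[3] after rotate(0, -90): config: θ0=180°, θ1=180°, e=0
uniquely the one of 216 3-step routes that fits.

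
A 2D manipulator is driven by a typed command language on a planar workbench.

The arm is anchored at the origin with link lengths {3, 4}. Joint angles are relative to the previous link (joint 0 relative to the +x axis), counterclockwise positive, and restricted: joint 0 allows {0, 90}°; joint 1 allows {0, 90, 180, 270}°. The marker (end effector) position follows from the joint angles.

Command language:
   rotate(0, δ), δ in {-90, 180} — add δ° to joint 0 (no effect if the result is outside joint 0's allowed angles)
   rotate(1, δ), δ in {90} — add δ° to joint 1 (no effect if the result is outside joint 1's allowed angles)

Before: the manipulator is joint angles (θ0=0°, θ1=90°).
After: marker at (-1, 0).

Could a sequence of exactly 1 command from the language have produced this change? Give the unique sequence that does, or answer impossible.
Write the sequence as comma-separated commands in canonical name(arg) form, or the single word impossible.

initial: joint angles (θ0=0°, θ1=90°)
step 1 (rotate(1, 90)): joint angles (θ0=0°, θ1=180°)
no other 1-command option fits: unique.

rotate(1, 90)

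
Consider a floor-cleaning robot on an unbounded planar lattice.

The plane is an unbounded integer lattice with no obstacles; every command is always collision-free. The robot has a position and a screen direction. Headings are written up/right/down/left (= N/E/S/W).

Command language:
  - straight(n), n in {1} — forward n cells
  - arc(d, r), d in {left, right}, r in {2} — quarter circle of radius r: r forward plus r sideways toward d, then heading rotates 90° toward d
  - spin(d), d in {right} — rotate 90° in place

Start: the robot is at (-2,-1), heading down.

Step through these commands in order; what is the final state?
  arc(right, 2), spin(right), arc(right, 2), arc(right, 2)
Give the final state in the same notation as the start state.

at (0,-3), heading down

t0: at (-2,-1), heading down
[1] after arc(right, 2): at (-4,-3), heading left
[2] after spin(right): at (-4,-3), heading up
[3] after arc(right, 2): at (-2,-1), heading right
[4] after arc(right, 2): at (0,-3), heading down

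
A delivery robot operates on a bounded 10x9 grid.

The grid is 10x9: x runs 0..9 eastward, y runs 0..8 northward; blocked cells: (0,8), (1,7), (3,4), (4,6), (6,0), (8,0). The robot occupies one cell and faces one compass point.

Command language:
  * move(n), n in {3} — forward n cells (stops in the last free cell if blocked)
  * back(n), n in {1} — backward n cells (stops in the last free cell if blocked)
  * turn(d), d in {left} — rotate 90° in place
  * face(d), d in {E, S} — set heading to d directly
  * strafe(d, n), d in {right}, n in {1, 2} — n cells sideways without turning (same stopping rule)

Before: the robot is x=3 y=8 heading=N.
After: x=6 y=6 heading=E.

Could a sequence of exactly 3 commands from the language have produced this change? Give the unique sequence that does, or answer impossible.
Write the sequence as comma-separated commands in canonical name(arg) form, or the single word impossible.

key: position moved to (6,6) AND the heading swung to E — translation plus rotation needed
start: x=3 y=8 heading=N
[1] after face(E): x=3 y=8 heading=E
[2] after move(3): x=6 y=8 heading=E
[3] after strafe(right, 2): x=6 y=6 heading=E
no other 3-command option fits: unique.

face(E), move(3), strafe(right, 2)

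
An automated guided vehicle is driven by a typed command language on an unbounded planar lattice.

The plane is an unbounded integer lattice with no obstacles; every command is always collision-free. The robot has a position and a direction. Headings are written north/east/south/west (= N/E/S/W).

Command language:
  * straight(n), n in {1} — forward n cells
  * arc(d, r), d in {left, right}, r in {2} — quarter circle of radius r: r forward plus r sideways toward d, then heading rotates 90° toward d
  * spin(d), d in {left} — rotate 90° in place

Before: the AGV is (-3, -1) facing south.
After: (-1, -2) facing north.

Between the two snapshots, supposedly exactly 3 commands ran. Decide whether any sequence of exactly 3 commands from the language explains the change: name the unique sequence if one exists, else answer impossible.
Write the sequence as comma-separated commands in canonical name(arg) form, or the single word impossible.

arc(left, 2), spin(left), straight(1)

key: position moved to (-1,-2) AND the heading swung to N — translation plus rotation needed
t0: (-3, -1) facing south
step 1 (arc(left, 2)): (-1, -3) facing east
step 2 (spin(left)): (-1, -3) facing north
step 3 (straight(1)): (-1, -2) facing north
uniquely the one of 64 3-step routes that fits.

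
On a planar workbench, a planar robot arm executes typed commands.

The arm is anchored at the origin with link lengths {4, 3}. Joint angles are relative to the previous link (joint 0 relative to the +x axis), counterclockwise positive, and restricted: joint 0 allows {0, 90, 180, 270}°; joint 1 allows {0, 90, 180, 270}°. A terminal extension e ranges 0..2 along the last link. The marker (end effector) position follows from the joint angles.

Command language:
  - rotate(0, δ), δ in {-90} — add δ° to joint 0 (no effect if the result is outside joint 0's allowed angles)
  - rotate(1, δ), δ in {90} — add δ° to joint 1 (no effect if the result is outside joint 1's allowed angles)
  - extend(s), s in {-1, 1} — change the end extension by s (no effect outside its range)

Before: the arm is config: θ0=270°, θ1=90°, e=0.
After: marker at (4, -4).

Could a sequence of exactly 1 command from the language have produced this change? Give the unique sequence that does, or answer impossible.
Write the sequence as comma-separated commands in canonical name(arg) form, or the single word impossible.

extend(1)

begin: config: θ0=270°, θ1=90°, e=0
step 1 (extend(1)): config: θ0=270°, θ1=90°, e=1
all 4 alternatives checked — unique.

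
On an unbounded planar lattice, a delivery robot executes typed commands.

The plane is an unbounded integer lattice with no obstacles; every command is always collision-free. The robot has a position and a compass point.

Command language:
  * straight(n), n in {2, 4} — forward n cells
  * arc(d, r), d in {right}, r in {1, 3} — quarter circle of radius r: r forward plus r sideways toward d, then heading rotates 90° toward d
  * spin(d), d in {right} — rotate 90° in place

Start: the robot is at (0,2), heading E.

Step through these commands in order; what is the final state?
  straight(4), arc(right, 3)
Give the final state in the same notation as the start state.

at (7,-1), heading S

from: at (0,2), heading E
step 1 (straight(4)): at (4,2), heading E
step 2 (arc(right, 3)): at (7,-1), heading S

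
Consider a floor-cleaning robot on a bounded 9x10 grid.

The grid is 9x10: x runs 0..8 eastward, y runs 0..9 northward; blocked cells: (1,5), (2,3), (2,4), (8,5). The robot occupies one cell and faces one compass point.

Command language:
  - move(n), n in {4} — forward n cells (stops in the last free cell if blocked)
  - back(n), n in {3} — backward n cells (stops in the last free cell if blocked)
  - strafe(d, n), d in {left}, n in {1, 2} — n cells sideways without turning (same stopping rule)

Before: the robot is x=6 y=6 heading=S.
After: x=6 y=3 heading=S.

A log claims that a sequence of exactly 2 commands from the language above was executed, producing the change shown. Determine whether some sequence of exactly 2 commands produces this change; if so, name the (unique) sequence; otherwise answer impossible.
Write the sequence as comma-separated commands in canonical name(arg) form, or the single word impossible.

no 2-step route produces this change.

impossible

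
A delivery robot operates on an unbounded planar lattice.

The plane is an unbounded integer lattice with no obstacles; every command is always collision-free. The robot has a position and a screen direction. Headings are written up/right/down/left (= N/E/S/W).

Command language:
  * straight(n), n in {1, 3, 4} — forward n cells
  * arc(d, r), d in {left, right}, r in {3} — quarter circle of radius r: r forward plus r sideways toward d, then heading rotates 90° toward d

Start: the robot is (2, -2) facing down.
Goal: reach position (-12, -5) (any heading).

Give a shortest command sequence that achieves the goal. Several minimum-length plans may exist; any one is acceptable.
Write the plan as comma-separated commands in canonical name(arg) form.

arc(right, 3), straight(3), straight(4), straight(4)

t0: (2, -2) facing down
1. arc(right, 3) → (-1, -5) facing left
2. straight(3) → (-4, -5) facing left
3. straight(4) → (-8, -5) facing left
4. straight(4) → (-12, -5) facing left
shorter routes all fall short; 4 is best.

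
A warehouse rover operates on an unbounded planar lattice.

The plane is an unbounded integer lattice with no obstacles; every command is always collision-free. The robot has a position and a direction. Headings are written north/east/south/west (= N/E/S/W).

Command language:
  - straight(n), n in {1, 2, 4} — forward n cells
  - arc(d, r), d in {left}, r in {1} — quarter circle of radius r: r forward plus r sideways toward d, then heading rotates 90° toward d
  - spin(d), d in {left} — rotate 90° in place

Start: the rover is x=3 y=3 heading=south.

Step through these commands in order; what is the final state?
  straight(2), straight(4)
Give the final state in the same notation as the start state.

from: x=3 y=3 heading=south
t=1 straight(2) ⇒ x=3 y=1 heading=south
t=2 straight(4) ⇒ x=3 y=-3 heading=south

x=3 y=-3 heading=south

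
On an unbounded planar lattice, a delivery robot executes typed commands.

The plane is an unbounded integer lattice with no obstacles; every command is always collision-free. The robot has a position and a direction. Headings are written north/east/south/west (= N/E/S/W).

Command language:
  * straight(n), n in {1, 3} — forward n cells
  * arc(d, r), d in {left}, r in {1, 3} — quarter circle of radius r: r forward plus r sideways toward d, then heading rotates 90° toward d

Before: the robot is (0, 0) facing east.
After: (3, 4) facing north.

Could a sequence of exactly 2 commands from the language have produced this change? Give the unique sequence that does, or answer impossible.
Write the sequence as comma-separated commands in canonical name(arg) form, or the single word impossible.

arc(left, 3), straight(1)

key: position moved to (3,4) AND the heading swung to N — translation plus rotation needed
start: (0, 0) facing east
t=1 arc(left, 3) ⇒ (3, 3) facing north
t=2 straight(1) ⇒ (3, 4) facing north
uniquely the one of 16 2-step routes that fits.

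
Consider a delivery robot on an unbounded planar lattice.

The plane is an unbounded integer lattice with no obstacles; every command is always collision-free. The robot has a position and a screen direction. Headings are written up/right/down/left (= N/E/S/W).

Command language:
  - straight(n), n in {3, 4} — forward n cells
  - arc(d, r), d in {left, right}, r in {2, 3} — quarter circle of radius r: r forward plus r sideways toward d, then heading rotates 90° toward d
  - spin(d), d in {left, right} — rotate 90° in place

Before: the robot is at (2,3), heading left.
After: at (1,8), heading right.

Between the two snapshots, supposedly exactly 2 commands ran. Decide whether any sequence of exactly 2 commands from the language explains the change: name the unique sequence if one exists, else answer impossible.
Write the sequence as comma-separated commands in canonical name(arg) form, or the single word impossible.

arc(right, 3), arc(right, 2)

key: cell and facing (now E) both changed — the 2 commands mix motion and turning
start: at (2,3), heading left
t=1 arc(right, 3) ⇒ at (-1,6), heading up
t=2 arc(right, 2) ⇒ at (1,8), heading right
all 64 alternatives checked — unique.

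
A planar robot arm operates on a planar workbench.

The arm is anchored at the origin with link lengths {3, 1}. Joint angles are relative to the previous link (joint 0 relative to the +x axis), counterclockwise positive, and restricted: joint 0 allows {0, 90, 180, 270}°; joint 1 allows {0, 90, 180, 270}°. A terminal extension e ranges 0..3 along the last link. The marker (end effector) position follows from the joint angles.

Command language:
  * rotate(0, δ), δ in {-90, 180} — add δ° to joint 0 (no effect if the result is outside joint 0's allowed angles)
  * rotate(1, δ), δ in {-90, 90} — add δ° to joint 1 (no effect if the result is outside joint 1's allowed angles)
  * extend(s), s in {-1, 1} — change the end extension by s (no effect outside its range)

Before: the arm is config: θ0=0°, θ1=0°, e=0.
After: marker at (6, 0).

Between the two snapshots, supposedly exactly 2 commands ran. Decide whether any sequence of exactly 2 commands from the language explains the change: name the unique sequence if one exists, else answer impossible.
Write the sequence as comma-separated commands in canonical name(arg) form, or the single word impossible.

start: config: θ0=0°, θ1=0°, e=0
t=1 extend(1) ⇒ config: θ0=0°, θ1=0°, e=1
t=2 extend(1) ⇒ config: θ0=0°, θ1=0°, e=2
no rival 2-sequence matches.

extend(1), extend(1)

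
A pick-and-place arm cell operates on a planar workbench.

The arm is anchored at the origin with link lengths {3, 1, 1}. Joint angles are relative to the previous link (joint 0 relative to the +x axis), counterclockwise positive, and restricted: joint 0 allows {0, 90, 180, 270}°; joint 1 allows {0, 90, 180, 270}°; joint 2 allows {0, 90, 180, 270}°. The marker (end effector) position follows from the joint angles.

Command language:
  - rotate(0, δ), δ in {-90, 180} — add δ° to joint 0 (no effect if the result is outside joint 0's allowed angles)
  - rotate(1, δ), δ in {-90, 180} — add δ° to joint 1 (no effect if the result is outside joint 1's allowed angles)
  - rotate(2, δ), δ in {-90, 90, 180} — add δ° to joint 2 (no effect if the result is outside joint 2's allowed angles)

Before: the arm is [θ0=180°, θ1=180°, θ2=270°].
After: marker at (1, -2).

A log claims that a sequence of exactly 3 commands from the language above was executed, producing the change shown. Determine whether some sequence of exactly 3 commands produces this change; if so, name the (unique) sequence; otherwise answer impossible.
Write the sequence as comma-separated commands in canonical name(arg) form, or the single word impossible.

rotate(0, -90), rotate(0, -90), rotate(0, -90)

start: [θ0=180°, θ1=180°, θ2=270°]
t=1 rotate(0, -90) ⇒ [θ0=90°, θ1=180°, θ2=270°]
t=2 rotate(0, -90) ⇒ [θ0=0°, θ1=180°, θ2=270°]
t=3 rotate(0, -90) ⇒ [θ0=270°, θ1=180°, θ2=270°]
no other 3-command option fits: unique.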